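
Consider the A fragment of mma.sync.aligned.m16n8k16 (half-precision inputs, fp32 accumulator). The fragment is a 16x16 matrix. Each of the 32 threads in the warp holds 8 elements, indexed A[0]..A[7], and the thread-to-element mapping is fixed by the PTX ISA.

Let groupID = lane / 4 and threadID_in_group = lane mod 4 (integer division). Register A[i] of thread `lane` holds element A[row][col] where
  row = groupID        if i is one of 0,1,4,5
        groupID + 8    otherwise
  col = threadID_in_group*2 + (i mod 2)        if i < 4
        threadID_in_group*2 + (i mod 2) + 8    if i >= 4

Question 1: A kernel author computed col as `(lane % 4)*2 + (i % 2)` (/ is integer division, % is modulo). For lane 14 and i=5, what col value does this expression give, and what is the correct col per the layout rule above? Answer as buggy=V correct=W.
buggy=5 correct=13

`(lane % 4)*2 + (i % 2)`[14,5]->5
lane 14->14/4=3, 14 mod 4=2
i=5  r:3+0->3  c:2·2+1+8->13
col: 5 vs 13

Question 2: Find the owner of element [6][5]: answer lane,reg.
26,1

r=6→G=6,rhi=0  c=5→chi=0,T=2,p=1
L=6*4+2=26  i=0*4+0*2+1=1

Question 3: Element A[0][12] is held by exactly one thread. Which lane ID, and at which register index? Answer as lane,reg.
2,4

r=0→G=0,rhi=0  c=12→chi=1,T=2,p=0
L=0*4+2=2  i=1*4+0*2+0=4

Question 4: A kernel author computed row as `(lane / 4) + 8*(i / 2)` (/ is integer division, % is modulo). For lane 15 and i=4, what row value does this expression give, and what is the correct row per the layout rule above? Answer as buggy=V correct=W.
buggy=19 correct=3

`(lane / 4) + 8*(i / 2)`[15,4]->19
L=15->gid=15>>2=3, tid=15&3=3
[4]->row 3+0=3  col 3·2+0+8=14
row: 19 vs 3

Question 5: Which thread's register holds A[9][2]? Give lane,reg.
5,2

r: 9->gid=1,r8=1  c: 2->c8=0,tid=1,i&1=0
L=1*4+1=5  i=0*4+1*2+0=2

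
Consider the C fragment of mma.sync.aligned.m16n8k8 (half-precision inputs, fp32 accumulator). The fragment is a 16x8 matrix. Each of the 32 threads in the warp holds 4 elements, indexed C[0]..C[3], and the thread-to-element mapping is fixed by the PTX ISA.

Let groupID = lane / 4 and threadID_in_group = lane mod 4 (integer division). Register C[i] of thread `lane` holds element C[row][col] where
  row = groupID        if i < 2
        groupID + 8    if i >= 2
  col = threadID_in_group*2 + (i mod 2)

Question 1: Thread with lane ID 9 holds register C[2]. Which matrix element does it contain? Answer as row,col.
lane 9: grp=2 (9/4), tig=1 (9%4)
i=2: r=2+8=10, c=1*2+0=2

10,2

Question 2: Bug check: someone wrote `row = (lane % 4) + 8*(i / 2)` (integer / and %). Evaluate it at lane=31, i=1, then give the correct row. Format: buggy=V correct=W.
buggy=3 correct=7

`(lane % 4) + 8*(i / 2)`[31,1]→3
L=31→G=31>>2=7, T=31&3=3
[1]→row 7+0=7  col 3·2+1=7
row: 3 vs 7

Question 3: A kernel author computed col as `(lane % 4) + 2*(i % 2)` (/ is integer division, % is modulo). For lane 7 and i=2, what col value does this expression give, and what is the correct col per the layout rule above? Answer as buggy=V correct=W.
buggy=3 correct=6

`(lane % 4) + 2*(i % 2)`[7,2]->3
L=7->g=7>>2=1, t=7&3=3
[2]->row 1+8=9  col 3·2+0=6
col: 3 vs 6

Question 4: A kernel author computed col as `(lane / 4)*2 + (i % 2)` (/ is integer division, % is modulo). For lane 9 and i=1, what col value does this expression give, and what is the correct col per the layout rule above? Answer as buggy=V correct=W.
`(lane / 4)*2 + (i % 2)`[9,1]->5
lane 9: gid=2 (9/4), tid=1 (9%4)
i=1: r=2+0=2, c=1*2+1=3
col: 5 vs 3

buggy=5 correct=3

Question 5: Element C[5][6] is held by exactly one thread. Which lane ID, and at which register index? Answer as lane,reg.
r=5→G=5,rhi=0  c=6→T=3,p=0
L=5*4+3=23  i=0*2+0=0

23,0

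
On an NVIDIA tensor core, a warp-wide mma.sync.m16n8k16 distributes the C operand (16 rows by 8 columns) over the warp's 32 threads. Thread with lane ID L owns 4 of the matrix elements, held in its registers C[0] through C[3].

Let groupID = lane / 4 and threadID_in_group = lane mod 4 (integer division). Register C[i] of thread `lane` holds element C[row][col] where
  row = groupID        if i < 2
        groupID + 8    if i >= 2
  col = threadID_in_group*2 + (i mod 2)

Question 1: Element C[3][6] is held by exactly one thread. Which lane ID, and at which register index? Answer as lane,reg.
15,0

r=3->g=3,rb=0  c=6->t=3,b0=0
L=3*4+3=15  i=0*2+0=0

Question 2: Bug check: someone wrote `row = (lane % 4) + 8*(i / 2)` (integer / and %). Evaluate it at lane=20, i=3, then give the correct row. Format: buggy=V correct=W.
buggy=8 correct=13

`(lane % 4) + 8*(i / 2)`[20,3]->8
20: gid=5,tid=0
[3] (5+8,0*2+1) = (13,1)
row: 8 vs 13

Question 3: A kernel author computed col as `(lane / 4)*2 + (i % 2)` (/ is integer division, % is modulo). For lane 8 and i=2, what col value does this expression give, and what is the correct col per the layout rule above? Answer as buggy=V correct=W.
`(lane / 4)*2 + (i % 2)`[8,2]⇒4
8: gr=2,th=0
[2] (2+8,0*2+0) = (10,0)
col: 4 vs 0

buggy=4 correct=0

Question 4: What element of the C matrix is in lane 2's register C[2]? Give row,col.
8,4

2: g=0,t=2
[2] (0+8,2*2+0) = (8,4)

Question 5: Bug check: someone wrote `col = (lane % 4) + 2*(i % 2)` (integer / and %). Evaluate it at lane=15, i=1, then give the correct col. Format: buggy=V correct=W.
`(lane % 4) + 2*(i % 2)`[15,1]->5
lane 15: g=3 (15/4), t=3 (15%4)
i=1: r=3+0=3, c=3*2+1=7
col: 5 vs 7

buggy=5 correct=7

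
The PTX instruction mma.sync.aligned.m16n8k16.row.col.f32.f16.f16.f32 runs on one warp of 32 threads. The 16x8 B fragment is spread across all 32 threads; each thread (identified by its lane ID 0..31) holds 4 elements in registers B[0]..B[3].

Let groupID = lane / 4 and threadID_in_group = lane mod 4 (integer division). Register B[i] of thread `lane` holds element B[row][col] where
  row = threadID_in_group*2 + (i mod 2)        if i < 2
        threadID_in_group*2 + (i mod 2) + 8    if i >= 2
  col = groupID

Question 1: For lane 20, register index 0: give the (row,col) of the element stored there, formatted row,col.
0,5

lane 20: G=5 (20/4), T=0 (20%4)
i=0: r=0*2+0+0=0, c=G=5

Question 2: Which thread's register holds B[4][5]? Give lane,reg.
c=5->g=5  r=4->rb=0,t=2,b0=0
L=5*4+2=22  i=0*2+0=0

22,0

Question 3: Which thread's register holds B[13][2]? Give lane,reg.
c=2→G=2  r=13→rhi=1,T=2,p=1
L=2*4+2=10  i=1*2+1=3

10,3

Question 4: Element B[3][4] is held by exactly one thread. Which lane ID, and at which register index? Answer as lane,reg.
c=4→G=4  r=3→rhi=0,T=1,p=1
L=4*4+1=17  i=0*2+1=1

17,1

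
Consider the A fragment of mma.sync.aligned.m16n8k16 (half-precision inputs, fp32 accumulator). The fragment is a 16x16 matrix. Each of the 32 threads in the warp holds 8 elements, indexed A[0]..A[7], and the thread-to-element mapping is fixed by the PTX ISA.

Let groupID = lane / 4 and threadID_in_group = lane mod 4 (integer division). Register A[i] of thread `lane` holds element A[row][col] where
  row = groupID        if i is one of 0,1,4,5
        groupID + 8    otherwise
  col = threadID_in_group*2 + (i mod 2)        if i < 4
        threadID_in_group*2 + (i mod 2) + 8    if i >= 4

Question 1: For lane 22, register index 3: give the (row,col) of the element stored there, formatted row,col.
13,5

L=22=>grp=22>>2=5, tig=22&3=2
[3]=>row 5+8=13  col 2·2+1+0=5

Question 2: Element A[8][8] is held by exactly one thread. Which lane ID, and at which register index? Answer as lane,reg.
r:8=>grp=0,rB=1  c:8=>cB=1,tig=0,lo=0
L=0*4+0=0  i=1*4+1*2+0=6

0,6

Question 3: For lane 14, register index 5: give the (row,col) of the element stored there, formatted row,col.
14: grp=3,tig=2
[5] (3+0,2*2+1+8) = (3,13)

3,13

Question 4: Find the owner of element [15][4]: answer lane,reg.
r: 15->gid=7,r8=1  c: 4->c8=0,tid=2,i&1=0
L=7*4+2=30  i=0*4+1*2+0=2

30,2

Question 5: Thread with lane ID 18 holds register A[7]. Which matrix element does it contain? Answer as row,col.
L=18⇒gr=18>>2=4, th=18&3=2
[7]⇒row 4+8=12  col 2·2+1+8=13

12,13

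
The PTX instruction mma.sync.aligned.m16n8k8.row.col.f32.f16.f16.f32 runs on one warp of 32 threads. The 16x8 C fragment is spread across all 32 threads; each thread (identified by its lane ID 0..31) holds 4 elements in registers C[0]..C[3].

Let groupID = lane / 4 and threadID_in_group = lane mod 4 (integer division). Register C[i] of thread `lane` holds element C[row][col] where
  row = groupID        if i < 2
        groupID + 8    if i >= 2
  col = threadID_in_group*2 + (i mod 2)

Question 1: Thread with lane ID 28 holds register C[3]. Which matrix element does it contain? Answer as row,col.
L=28->g=28>>2=7, t=28&3=0
[3]->row 7+8=15  col 0·2+1=1

15,1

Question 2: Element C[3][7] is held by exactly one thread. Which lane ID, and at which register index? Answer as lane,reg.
15,1

r:3=>grp=3,rB=0  c:7=>tig=3,lo=1
L=3*4+3=15  i=0*2+1=1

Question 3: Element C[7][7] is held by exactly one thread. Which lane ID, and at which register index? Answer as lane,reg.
r:7=>grp=7,rB=0  c:7=>tig=3,lo=1
L=7*4+3=31  i=0*2+1=1

31,1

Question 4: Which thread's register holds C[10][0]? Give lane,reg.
8,2

r:10=>grp=2,rB=1  c:0=>tig=0,lo=0
L=2*4+0=8  i=1*2+0=2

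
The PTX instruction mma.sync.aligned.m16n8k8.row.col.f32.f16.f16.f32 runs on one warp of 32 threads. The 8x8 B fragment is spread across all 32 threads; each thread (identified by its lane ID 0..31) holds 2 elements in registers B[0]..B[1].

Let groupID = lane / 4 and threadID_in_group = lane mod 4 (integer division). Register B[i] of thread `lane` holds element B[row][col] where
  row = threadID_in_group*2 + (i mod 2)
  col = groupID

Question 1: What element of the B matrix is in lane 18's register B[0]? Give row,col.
4,4

L=18->gid=18>>2=4, tid=18&3=2
[0]->row 2·2+0=4  col gid=4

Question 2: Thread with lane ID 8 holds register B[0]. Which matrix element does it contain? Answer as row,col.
0,2

lane 8: G=2 (8/4), T=0 (8%4)
i=0: r=0*2+0=0, c=G=2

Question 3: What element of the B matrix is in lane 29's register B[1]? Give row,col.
3,7

lane 29->29/4=7, 29 mod 4=1
i=1  r:2·1+1->3  c:7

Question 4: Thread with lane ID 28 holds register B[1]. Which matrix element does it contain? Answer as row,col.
1,7

28: g=7,t=0
[1] (0*2+1,7) = (1,7)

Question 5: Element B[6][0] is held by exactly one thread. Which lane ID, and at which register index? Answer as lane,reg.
3,0

c:0=>grp=0  r:6=>tig=3,lo=0
L=0*4+3=3  i=0=0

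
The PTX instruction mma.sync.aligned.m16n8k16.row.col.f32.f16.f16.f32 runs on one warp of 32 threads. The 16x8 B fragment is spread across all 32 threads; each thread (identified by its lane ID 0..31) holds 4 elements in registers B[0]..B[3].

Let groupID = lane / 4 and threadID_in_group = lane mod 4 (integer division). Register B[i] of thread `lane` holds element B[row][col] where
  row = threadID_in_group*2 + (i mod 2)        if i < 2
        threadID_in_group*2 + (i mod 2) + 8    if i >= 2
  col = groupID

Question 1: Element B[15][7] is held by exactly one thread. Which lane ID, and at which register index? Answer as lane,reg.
31,3

c=7⇒gr=7  r=15⇒Rb=1,th=3,odd=1
L=7*4+3=31  i=1*2+1=3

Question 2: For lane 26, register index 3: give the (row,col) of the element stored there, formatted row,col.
lane 26: grp=6 (26/4), tig=2 (26%4)
i=3: r=2*2+1+8=13, c=grp=6

13,6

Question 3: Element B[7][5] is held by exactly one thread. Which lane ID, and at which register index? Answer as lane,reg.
c=5⇒gr=5  r=7⇒Rb=0,th=3,odd=1
L=5*4+3=23  i=0*2+1=1

23,1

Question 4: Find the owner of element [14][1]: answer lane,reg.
c: 1->gid=1  r: 14->r8=1,tid=3,i&1=0
L=1*4+3=7  i=1*2+0=2

7,2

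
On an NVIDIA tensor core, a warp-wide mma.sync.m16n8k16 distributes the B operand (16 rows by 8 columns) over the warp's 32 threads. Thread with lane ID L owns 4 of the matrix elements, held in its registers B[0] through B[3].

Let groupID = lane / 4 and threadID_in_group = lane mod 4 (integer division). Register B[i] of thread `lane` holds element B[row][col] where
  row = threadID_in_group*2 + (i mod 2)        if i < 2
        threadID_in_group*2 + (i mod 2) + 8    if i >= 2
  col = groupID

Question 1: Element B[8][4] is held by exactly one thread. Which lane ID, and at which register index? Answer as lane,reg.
c:4=>grp=4  r:8=>rB=1,tig=0,lo=0
L=4*4+0=16  i=1*2+0=2

16,2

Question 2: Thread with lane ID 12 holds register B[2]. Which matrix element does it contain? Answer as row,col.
L=12->g=12>>2=3, t=12&3=0
[2]->row 0·2+0+8=8  col g=3

8,3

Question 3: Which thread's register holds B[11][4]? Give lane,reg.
c:4=>grp=4  r:11=>rB=1,tig=1,lo=1
L=4*4+1=17  i=1*2+1=3

17,3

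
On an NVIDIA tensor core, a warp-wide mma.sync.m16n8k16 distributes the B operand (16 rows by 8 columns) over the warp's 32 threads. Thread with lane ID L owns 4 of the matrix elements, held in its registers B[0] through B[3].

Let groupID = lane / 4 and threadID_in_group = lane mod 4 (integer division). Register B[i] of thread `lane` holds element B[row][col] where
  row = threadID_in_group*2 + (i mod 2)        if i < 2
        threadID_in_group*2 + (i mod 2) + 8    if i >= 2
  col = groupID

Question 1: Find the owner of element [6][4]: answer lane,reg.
c=4→G=4  r=6→rhi=0,T=3,p=0
L=4*4+3=19  i=0*2+0=0

19,0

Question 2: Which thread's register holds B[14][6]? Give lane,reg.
27,2

c: 6->gid=6  r: 14->r8=1,tid=3,i&1=0
L=6*4+3=27  i=1*2+0=2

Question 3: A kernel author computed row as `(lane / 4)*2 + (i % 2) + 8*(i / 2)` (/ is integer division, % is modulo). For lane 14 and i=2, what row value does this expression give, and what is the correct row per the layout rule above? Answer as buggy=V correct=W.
buggy=14 correct=12

`(lane / 4)*2 + (i % 2) + 8*(i / 2)`[14,2]->14
14: gid=3,tid=2
[2] (2*2+0+8,3) = (12,3)
row: 14 vs 12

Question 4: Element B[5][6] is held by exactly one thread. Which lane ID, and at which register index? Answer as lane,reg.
26,1

c:6=>grp=6  r:5=>rB=0,tig=2,lo=1
L=6*4+2=26  i=0*2+1=1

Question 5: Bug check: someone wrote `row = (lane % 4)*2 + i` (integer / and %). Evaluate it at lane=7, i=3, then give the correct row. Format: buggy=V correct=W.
`(lane % 4)*2 + i`[7,3]->9
lane 7->7/4=1, 7 mod 4=3
i=3  r:2·3+1+8->15  c:1
row: 9 vs 15

buggy=9 correct=15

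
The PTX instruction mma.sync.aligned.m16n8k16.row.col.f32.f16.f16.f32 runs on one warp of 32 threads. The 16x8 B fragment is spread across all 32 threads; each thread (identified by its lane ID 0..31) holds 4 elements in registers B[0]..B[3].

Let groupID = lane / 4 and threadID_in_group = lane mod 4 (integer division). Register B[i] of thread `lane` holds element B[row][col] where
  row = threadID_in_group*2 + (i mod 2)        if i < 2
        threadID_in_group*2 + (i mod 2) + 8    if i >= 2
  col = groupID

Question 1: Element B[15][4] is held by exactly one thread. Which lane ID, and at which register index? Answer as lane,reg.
19,3

c=4⇒gr=4  r=15⇒Rb=1,th=3,odd=1
L=4*4+3=19  i=1*2+1=3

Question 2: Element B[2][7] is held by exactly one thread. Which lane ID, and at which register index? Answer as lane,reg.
c: 7->gid=7  r: 2->r8=0,tid=1,i&1=0
L=7*4+1=29  i=0*2+0=0

29,0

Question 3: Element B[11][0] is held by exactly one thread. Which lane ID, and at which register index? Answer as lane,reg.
c=0→G=0  r=11→rhi=1,T=1,p=1
L=0*4+1=1  i=1*2+1=3

1,3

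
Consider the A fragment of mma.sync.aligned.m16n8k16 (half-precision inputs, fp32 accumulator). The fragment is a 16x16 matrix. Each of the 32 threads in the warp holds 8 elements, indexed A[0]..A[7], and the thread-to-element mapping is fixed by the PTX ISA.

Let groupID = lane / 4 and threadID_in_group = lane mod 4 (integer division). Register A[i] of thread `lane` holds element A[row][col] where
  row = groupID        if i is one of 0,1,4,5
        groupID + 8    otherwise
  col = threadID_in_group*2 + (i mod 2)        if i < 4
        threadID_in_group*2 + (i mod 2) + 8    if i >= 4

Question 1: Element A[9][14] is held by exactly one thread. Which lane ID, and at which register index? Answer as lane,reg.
r=9→G=1,rhi=1  c=14→chi=1,T=3,p=0
L=1*4+3=7  i=1*4+1*2+0=6

7,6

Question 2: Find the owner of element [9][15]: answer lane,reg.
7,7

r:9=>grp=1,rB=1  c:15=>cB=1,tig=3,lo=1
L=1*4+3=7  i=1*4+1*2+1=7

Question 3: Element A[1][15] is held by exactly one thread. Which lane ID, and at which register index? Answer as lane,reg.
7,5

r=1⇒gr=1,Rb=0  c=15⇒Cb=1,th=3,odd=1
L=1*4+3=7  i=1*4+0*2+1=5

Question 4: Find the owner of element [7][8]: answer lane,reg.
r=7->g=7,rb=0  c=8->cb=1,t=0,b0=0
L=7*4+0=28  i=1*4+0*2+0=4

28,4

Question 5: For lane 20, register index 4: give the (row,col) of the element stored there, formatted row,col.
5,8

20: gid=5,tid=0
[4] (5+0,0*2+0+8) = (5,8)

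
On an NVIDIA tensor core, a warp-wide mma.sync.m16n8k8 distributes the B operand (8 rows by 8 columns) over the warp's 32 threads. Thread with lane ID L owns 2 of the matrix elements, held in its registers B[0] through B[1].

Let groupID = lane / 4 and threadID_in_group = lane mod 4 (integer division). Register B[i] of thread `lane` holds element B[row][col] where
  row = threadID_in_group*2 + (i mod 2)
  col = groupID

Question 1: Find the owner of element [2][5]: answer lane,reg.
c: 5->gid=5  r: 2->tid=1,i&1=0
L=5*4+1=21  i=0=0

21,0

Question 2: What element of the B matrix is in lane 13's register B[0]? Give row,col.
lane 13: gid=3 (13/4), tid=1 (13%4)
i=0: r=1*2+0=2, c=gid=3

2,3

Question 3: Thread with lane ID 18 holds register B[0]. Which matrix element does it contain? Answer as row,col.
4,4

lane 18→18/4=4, 18 mod 4=2
i=0  r:2·2+0→4  c:4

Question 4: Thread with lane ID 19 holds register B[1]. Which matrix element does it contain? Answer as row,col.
7,4

19: grp=4,tig=3
[1] (3*2+1,4) = (7,4)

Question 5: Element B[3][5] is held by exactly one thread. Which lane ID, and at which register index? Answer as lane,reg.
21,1

c: 5->gid=5  r: 3->tid=1,i&1=1
L=5*4+1=21  i=1=1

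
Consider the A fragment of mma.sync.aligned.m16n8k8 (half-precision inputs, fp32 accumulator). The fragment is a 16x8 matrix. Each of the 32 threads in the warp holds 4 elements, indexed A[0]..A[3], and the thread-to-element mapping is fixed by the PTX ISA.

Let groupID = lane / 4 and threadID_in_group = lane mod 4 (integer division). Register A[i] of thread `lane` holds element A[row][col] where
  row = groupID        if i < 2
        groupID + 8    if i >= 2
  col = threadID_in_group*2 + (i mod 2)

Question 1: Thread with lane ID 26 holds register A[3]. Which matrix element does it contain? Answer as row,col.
26: gid=6,tid=2
[3] (6+8,2*2+1) = (14,5)

14,5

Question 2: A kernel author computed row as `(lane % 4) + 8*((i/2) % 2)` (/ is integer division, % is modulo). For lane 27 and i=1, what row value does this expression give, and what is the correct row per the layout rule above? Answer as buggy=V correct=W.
`(lane % 4) + 8*((i/2) % 2)`[27,1]->3
27: gid=6,tid=3
[1] (6+0,3*2+1) = (6,7)
row: 3 vs 6

buggy=3 correct=6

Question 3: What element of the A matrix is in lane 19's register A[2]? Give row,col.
lane 19→19/4=4, 19 mod 4=3
i=2  r:4+8→12  c:2·3+0→6

12,6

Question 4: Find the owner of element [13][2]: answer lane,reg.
r=13→G=5,rhi=1  c=2→T=1,p=0
L=5*4+1=21  i=1*2+0=2

21,2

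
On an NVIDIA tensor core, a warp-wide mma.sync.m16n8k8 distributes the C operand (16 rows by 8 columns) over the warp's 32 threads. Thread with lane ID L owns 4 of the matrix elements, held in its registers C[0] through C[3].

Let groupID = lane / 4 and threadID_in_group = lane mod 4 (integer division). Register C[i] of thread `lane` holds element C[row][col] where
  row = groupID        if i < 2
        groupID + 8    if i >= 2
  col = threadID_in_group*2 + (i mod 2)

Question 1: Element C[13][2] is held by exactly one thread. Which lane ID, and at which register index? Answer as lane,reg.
21,2

r=13⇒gr=5,Rb=1  c=2⇒th=1,odd=0
L=5*4+1=21  i=1*2+0=2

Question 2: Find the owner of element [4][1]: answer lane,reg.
16,1

r=4⇒gr=4,Rb=0  c=1⇒th=0,odd=1
L=4*4+0=16  i=0*2+1=1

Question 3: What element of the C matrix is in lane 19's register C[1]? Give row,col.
lane 19→19/4=4, 19 mod 4=3
i=1  r:4+0→4  c:2·3+1→7

4,7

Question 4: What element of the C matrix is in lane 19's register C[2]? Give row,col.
lane 19->19/4=4, 19 mod 4=3
i=2  r:4+8->12  c:2·3+0->6

12,6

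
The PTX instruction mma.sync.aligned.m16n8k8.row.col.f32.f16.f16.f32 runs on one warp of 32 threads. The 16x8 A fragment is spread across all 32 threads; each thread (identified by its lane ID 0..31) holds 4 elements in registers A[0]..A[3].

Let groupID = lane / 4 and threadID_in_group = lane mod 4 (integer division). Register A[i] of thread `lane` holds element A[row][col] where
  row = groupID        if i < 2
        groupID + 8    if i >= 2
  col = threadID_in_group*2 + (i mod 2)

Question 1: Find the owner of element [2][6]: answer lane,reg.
11,0

r=2->g=2,rb=0  c=6->t=3,b0=0
L=2*4+3=11  i=0*2+0=0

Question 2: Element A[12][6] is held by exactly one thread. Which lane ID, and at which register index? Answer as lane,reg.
r: 12->gid=4,r8=1  c: 6->tid=3,i&1=0
L=4*4+3=19  i=1*2+0=2

19,2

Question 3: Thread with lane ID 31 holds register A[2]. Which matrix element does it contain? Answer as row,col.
lane 31: grp=7 (31/4), tig=3 (31%4)
i=2: r=7+8=15, c=3*2+0=6

15,6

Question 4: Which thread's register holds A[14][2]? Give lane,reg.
r: 14->gid=6,r8=1  c: 2->tid=1,i&1=0
L=6*4+1=25  i=1*2+0=2

25,2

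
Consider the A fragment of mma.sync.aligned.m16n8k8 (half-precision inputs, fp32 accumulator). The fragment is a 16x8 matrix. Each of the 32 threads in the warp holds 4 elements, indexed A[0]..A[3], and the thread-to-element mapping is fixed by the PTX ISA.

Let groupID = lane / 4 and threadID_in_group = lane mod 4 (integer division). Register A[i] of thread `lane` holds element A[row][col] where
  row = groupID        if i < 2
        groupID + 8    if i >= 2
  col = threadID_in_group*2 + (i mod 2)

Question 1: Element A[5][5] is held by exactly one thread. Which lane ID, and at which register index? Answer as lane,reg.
22,1

r=5->g=5,rb=0  c=5->t=2,b0=1
L=5*4+2=22  i=0*2+1=1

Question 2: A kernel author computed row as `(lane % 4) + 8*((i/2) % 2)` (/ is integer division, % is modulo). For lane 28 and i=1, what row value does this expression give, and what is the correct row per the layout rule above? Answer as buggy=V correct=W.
buggy=0 correct=7

`(lane % 4) + 8*((i/2) % 2)`[28,1]->0
lane 28: g=7 (28/4), t=0 (28%4)
i=1: r=7+0=7, c=0*2+1=1
row: 0 vs 7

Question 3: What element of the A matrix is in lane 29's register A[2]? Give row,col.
15,2

lane 29=>29/4=7, 29 mod 4=1
i=2  r:7+8=>15  c:2·1+0=>2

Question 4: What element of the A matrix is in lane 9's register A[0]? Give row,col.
2,2

9: gid=2,tid=1
[0] (2+0,1*2+0) = (2,2)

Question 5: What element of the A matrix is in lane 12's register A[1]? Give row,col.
3,1

12: G=3,T=0
[1] (3+0,0*2+1) = (3,1)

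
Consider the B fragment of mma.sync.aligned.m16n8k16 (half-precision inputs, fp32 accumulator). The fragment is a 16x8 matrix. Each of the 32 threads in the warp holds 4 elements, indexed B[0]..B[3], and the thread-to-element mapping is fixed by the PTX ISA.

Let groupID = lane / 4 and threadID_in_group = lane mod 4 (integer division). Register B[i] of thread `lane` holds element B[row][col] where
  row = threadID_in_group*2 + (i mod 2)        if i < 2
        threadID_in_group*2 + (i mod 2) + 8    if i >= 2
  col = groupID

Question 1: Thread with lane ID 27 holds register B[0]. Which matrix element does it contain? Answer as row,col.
6,6

L=27=>grp=27>>2=6, tig=27&3=3
[0]=>row 3·2+0+0=6  col grp=6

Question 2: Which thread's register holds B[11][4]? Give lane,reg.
17,3

c: 4->gid=4  r: 11->r8=1,tid=1,i&1=1
L=4*4+1=17  i=1*2+1=3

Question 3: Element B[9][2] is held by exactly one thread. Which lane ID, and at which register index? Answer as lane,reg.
8,3

c=2->g=2  r=9->rb=1,t=0,b0=1
L=2*4+0=8  i=1*2+1=3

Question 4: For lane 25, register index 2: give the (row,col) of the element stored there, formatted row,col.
10,6

25: gr=6,th=1
[2] (1*2+0+8,6) = (10,6)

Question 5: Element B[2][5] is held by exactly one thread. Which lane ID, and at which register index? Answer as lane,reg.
c:5=>grp=5  r:2=>rB=0,tig=1,lo=0
L=5*4+1=21  i=0*2+0=0

21,0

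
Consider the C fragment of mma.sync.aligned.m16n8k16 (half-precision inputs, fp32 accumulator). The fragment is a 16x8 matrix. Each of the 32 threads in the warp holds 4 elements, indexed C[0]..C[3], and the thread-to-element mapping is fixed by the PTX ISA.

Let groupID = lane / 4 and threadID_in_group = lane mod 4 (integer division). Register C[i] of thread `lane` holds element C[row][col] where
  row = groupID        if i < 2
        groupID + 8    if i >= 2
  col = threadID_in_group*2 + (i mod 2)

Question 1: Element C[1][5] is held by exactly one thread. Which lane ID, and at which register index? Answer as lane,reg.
r:1=>grp=1,rB=0  c:5=>tig=2,lo=1
L=1*4+2=6  i=0*2+1=1

6,1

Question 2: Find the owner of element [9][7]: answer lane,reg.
r: 9->gid=1,r8=1  c: 7->tid=3,i&1=1
L=1*4+3=7  i=1*2+1=3

7,3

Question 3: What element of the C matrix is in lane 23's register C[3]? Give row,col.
lane 23⇒23/4=5, 23 mod 4=3
i=3  r:5+8⇒13  c:2·3+1⇒7

13,7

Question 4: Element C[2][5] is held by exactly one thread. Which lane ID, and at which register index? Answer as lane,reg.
10,1

r=2→G=2,rhi=0  c=5→T=2,p=1
L=2*4+2=10  i=0*2+1=1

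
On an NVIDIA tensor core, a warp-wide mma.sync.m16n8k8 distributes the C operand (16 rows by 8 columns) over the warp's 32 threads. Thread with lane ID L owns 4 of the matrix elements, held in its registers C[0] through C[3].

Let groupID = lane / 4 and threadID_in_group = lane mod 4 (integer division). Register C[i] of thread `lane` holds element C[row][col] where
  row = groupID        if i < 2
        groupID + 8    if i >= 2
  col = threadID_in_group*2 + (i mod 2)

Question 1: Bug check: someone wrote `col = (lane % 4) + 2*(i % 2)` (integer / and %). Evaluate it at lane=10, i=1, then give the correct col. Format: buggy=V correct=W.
`(lane % 4) + 2*(i % 2)`[10,1]=>4
lane 10=>10/4=2, 10 mod 4=2
i=1  r:2+0=>2  c:2·2+1=>5
col: 4 vs 5

buggy=4 correct=5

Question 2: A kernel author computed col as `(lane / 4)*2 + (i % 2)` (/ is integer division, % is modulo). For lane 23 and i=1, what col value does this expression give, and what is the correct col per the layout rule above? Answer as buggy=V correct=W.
`(lane / 4)*2 + (i % 2)`[23,1]->11
lane 23: gid=5 (23/4), tid=3 (23%4)
i=1: r=5+0=5, c=3*2+1=7
col: 11 vs 7

buggy=11 correct=7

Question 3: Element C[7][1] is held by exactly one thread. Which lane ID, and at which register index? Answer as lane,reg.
r=7⇒gr=7,Rb=0  c=1⇒th=0,odd=1
L=7*4+0=28  i=0*2+1=1

28,1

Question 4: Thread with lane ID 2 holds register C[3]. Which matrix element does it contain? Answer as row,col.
2: gid=0,tid=2
[3] (0+8,2*2+1) = (8,5)

8,5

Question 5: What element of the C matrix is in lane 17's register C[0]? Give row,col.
L=17→G=17>>2=4, T=17&3=1
[0]→row 4+0=4  col 1·2+0=2

4,2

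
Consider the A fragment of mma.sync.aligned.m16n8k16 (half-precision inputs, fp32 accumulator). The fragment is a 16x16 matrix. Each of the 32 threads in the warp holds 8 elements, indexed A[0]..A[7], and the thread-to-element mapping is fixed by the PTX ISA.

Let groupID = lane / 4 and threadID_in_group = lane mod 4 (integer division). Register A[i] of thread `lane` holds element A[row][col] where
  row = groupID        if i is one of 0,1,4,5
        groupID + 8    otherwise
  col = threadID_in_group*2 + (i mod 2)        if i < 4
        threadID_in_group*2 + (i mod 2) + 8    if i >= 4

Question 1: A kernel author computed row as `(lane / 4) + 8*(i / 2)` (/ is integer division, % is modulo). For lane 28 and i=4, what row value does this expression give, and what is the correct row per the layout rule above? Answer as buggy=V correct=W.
`(lane / 4) + 8*(i / 2)`[28,4]⇒23
L=28⇒gr=28>>2=7, th=28&3=0
[4]⇒row 7+0=7  col 0·2+0+8=8
row: 23 vs 7

buggy=23 correct=7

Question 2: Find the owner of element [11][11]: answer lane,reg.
13,7

r: 11->gid=3,r8=1  c: 11->c8=1,tid=1,i&1=1
L=3*4+1=13  i=1*4+1*2+1=7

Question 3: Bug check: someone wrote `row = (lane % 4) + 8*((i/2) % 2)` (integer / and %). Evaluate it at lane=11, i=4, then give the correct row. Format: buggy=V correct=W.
buggy=3 correct=2

`(lane % 4) + 8*((i/2) % 2)`[11,4]=>3
lane 11=>11/4=2, 11 mod 4=3
i=4  r:2+0=>2  c:2·3+0+8=>14
row: 3 vs 2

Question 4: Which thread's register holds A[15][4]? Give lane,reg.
30,2

r=15→G=7,rhi=1  c=4→chi=0,T=2,p=0
L=7*4+2=30  i=0*4+1*2+0=2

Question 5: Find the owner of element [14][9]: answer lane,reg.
24,7

r:14=>grp=6,rB=1  c:9=>cB=1,tig=0,lo=1
L=6*4+0=24  i=1*4+1*2+1=7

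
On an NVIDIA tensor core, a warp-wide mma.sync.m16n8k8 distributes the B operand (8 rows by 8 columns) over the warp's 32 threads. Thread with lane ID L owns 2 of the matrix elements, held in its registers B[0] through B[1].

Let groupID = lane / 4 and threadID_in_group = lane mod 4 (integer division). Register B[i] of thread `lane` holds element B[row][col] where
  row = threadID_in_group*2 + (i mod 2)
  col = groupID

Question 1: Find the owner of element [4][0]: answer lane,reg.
2,0

c=0→G=0  r=4→T=2,p=0
L=0*4+2=2  i=0=0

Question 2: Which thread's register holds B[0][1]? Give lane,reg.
4,0

c=1->g=1  r=0->t=0,b0=0
L=1*4+0=4  i=0=0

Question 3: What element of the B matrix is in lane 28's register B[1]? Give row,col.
lane 28: g=7 (28/4), t=0 (28%4)
i=1: r=0*2+1=1, c=g=7

1,7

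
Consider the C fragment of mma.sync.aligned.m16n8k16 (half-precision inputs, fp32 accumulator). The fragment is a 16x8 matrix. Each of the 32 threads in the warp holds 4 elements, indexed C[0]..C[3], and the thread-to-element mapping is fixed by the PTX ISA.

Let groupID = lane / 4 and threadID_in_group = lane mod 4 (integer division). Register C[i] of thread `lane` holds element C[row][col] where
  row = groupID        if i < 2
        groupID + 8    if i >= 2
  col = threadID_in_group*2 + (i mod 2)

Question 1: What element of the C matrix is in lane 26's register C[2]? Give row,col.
14,4

L=26→G=26>>2=6, T=26&3=2
[2]→row 6+8=14  col 2·2+0=4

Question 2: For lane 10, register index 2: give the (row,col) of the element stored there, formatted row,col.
10,4

L=10⇒gr=10>>2=2, th=10&3=2
[2]⇒row 2+8=10  col 2·2+0=4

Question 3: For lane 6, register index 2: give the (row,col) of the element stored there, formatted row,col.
lane 6: grp=1 (6/4), tig=2 (6%4)
i=2: r=1+8=9, c=2*2+0=4

9,4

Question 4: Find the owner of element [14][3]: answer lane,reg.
25,3

r=14⇒gr=6,Rb=1  c=3⇒th=1,odd=1
L=6*4+1=25  i=1*2+1=3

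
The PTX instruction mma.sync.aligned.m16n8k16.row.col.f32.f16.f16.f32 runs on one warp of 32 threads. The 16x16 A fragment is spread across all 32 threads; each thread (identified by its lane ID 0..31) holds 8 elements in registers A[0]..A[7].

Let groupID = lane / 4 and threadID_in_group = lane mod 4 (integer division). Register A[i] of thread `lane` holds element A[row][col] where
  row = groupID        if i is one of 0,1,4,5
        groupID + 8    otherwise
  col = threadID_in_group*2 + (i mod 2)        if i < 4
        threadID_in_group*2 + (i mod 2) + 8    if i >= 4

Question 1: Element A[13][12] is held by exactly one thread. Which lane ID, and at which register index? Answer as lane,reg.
r=13→G=5,rhi=1  c=12→chi=1,T=2,p=0
L=5*4+2=22  i=1*4+1*2+0=6

22,6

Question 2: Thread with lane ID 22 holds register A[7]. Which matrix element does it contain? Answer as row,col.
13,13

22: grp=5,tig=2
[7] (5+8,2*2+1+8) = (13,13)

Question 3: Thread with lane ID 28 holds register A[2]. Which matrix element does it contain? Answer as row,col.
15,0

lane 28: gr=7 (28/4), th=0 (28%4)
i=2: r=7+8=15, c=0*2+0+0=0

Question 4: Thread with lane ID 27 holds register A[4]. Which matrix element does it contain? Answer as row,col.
27: g=6,t=3
[4] (6+0,3*2+0+8) = (6,14)

6,14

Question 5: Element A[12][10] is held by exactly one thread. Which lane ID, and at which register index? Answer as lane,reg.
r:12=>grp=4,rB=1  c:10=>cB=1,tig=1,lo=0
L=4*4+1=17  i=1*4+1*2+0=6

17,6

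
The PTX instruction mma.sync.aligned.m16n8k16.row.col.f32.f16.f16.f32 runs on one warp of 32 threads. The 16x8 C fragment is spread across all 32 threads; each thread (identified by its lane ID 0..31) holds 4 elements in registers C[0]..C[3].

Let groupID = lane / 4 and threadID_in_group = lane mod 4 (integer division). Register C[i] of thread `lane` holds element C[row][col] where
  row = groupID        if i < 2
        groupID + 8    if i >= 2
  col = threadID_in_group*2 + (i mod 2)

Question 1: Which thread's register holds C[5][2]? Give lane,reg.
21,0

r:5=>grp=5,rB=0  c:2=>tig=1,lo=0
L=5*4+1=21  i=0*2+0=0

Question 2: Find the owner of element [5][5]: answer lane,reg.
r=5→G=5,rhi=0  c=5→T=2,p=1
L=5*4+2=22  i=0*2+1=1

22,1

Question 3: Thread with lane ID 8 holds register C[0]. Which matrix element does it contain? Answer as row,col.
L=8->g=8>>2=2, t=8&3=0
[0]->row 2+0=2  col 0·2+0=0

2,0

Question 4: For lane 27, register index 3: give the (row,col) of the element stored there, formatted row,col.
14,7

L=27->gid=27>>2=6, tid=27&3=3
[3]->row 6+8=14  col 3·2+1=7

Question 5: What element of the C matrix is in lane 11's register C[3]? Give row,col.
10,7

lane 11->11/4=2, 11 mod 4=3
i=3  r:2+8->10  c:2·3+1->7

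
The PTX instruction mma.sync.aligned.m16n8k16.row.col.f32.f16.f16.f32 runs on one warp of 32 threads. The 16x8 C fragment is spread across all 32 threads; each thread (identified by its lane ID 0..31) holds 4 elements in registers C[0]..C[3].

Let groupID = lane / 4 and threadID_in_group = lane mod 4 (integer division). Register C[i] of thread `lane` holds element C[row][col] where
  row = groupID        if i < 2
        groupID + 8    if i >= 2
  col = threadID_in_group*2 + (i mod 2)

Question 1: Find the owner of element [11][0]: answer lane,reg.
r=11→G=3,rhi=1  c=0→T=0,p=0
L=3*4+0=12  i=1*2+0=2

12,2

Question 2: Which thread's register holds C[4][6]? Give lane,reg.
r=4->g=4,rb=0  c=6->t=3,b0=0
L=4*4+3=19  i=0*2+0=0

19,0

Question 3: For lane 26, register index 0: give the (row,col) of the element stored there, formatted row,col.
6,4

L=26=>grp=26>>2=6, tig=26&3=2
[0]=>row 6+0=6  col 2·2+0=4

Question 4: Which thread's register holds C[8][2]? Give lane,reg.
1,2

r=8->g=0,rb=1  c=2->t=1,b0=0
L=0*4+1=1  i=1*2+0=2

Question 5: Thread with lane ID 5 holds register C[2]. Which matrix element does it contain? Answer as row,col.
9,2

lane 5→5/4=1, 5 mod 4=1
i=2  r:1+8→9  c:2·1+0→2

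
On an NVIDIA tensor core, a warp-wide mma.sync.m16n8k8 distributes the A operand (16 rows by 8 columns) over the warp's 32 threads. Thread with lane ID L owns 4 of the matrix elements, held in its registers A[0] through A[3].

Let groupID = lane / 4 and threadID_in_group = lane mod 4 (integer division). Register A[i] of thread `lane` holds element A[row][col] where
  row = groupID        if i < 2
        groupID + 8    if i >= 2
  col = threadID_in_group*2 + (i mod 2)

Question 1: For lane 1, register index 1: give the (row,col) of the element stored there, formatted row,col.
0,3

L=1->gid=1>>2=0, tid=1&3=1
[1]->row 0+0=0  col 1·2+1=3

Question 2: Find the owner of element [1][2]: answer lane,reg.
5,0

r: 1->gid=1,r8=0  c: 2->tid=1,i&1=0
L=1*4+1=5  i=0*2+0=0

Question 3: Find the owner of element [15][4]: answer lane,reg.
r: 15->gid=7,r8=1  c: 4->tid=2,i&1=0
L=7*4+2=30  i=1*2+0=2

30,2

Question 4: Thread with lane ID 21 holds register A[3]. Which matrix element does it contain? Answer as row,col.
21: g=5,t=1
[3] (5+8,1*2+1) = (13,3)

13,3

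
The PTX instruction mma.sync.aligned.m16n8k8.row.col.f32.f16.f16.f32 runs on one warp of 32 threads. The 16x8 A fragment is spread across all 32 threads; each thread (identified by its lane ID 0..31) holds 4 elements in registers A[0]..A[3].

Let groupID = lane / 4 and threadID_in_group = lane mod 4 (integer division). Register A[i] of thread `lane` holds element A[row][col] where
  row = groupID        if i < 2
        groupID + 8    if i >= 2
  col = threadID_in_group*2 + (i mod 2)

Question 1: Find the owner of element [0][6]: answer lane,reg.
3,0

r=0⇒gr=0,Rb=0  c=6⇒th=3,odd=0
L=0*4+3=3  i=0*2+0=0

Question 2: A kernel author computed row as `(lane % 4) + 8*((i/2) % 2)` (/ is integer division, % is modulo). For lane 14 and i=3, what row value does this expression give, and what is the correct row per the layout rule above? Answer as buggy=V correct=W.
`(lane % 4) + 8*((i/2) % 2)`[14,3]->10
L=14->g=14>>2=3, t=14&3=2
[3]->row 3+8=11  col 2·2+1=5
row: 10 vs 11

buggy=10 correct=11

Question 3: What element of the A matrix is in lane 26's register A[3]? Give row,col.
L=26=>grp=26>>2=6, tig=26&3=2
[3]=>row 6+8=14  col 2·2+1=5

14,5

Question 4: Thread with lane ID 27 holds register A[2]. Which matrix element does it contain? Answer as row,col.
14,6

lane 27: g=6 (27/4), t=3 (27%4)
i=2: r=6+8=14, c=3*2+0=6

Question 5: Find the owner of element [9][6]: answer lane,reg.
7,2

r=9->g=1,rb=1  c=6->t=3,b0=0
L=1*4+3=7  i=1*2+0=2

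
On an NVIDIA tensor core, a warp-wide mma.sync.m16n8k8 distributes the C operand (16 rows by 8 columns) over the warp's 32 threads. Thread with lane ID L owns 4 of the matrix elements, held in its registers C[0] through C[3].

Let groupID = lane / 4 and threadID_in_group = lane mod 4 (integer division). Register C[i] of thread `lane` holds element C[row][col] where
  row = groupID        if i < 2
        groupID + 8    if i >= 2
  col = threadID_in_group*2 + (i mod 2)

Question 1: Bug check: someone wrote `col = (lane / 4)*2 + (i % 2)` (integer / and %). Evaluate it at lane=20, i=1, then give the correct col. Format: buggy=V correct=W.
`(lane / 4)*2 + (i % 2)`[20,1]→11
20: G=5,T=0
[1] (5+0,0*2+1) = (5,1)
col: 11 vs 1

buggy=11 correct=1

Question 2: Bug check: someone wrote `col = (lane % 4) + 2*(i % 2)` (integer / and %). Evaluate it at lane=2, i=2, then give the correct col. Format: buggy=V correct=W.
`(lane % 4) + 2*(i % 2)`[2,2]⇒2
2: gr=0,th=2
[2] (0+8,2*2+0) = (8,4)
col: 2 vs 4

buggy=2 correct=4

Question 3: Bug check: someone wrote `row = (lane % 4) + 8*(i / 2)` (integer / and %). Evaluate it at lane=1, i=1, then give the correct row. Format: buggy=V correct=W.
`(lane % 4) + 8*(i / 2)`[1,1]→1
L=1→G=1>>2=0, T=1&3=1
[1]→row 0+0=0  col 1·2+1=3
row: 1 vs 0

buggy=1 correct=0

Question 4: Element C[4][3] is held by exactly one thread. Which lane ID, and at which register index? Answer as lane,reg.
r=4→G=4,rhi=0  c=3→T=1,p=1
L=4*4+1=17  i=0*2+1=1

17,1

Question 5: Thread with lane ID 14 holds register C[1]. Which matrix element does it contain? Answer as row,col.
3,5

lane 14=>14/4=3, 14 mod 4=2
i=1  r:3+0=>3  c:2·2+1=>5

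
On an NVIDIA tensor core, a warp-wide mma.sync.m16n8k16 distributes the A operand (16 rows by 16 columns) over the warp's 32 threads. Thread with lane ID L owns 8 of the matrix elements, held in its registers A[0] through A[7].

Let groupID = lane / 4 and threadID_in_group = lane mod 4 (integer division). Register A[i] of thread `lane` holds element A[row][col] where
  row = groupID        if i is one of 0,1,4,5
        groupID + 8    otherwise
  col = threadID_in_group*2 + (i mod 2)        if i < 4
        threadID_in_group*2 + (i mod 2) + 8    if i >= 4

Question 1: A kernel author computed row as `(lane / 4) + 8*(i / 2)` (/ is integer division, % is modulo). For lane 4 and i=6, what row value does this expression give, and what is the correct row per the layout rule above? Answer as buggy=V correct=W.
`(lane / 4) + 8*(i / 2)`[4,6]->25
4: gid=1,tid=0
[6] (1+8,0*2+0+8) = (9,8)
row: 25 vs 9

buggy=25 correct=9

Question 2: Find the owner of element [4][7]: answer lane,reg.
r=4→G=4,rhi=0  c=7→chi=0,T=3,p=1
L=4*4+3=19  i=0*4+0*2+1=1

19,1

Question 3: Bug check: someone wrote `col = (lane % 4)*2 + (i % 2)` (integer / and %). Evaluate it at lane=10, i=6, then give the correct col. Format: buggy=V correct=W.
`(lane % 4)*2 + (i % 2)`[10,6]->4
lane 10->10/4=2, 10 mod 4=2
i=6  r:2+8->10  c:2·2+0+8->12
col: 4 vs 12

buggy=4 correct=12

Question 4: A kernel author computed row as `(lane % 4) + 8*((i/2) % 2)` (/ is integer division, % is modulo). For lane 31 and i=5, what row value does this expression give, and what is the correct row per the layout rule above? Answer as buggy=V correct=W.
buggy=3 correct=7

`(lane % 4) + 8*((i/2) % 2)`[31,5]=>3
31: grp=7,tig=3
[5] (7+0,3*2+1+8) = (7,15)
row: 3 vs 7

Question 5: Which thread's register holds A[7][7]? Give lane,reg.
31,1

r=7→G=7,rhi=0  c=7→chi=0,T=3,p=1
L=7*4+3=31  i=0*4+0*2+1=1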